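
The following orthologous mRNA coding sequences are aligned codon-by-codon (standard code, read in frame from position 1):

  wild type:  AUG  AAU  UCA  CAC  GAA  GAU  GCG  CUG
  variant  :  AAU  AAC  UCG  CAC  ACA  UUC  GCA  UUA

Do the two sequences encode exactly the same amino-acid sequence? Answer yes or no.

Codon 1: AUG Met / AAU Asn — nonsynonymous.
Codon 2: AAU Asn / AAC Asn — synonymous.
Codon 3: UCA Ser / UCG Ser — synonymous.
Codon 4: CAC His / CAC His — identical.
Codon 5: GAA Glu / ACA Thr — nonsynonymous.
Codon 6: GAU Asp / UUC Phe — nonsynonymous.
Codon 7: GCG Ala / GCA Ala — synonymous.
Codon 8: CUG Leu / UUA Leu — synonymous.
Nonsynonymous differences: 3 → different protein.

no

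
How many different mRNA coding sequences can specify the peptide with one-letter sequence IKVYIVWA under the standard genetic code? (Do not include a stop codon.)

Ile: 3 codons.
Lys: 2 codons.
Val: 4 codons.
Tyr: 2 codons.
Ile: 3 codons.
Val: 4 codons.
Trp: 1 codon.
Ala: 4 codons.
3 × 2 × 4 × 2 × 3 × 4 × 1 × 4 = 2304.

2304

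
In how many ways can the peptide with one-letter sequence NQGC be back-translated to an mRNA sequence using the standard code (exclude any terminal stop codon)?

32

Asn: 2 codons.
Gln: 2 codons.
Gly: 4 codons.
Cys: 2 codons.
2 × 2 × 4 × 2 = 32.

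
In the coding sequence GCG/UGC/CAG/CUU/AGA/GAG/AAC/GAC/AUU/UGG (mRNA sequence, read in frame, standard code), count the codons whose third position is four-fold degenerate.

2

Codon 1 GCG (Ala): third position 4-fold.
Codon 2 UGC (Cys): third position 2-fold.
Codon 3 CAG (Gln): third position 2-fold.
Codon 4 CUU (Leu): third position 4-fold.
Codon 5 AGA (Arg): third position 2-fold.
Codon 6 GAG (Glu): third position 2-fold.
Codon 7 AAC (Asn): third position 2-fold.
Codon 8 GAC (Asp): third position 2-fold.
Codon 9 AUU (Ile): third position 3-fold.
Codon 10 UGG (Trp): third position 1-fold.
Four-fold degenerate third positions: 2.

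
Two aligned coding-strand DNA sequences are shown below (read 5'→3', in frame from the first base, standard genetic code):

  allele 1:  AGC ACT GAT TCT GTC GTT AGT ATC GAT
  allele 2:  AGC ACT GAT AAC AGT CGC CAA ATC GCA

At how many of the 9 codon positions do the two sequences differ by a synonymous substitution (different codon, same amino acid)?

Codon 1: AGC Ser / AGC Ser — identical.
Codon 2: ACT Thr / ACT Thr — identical.
Codon 3: GAT Asp / GAT Asp — identical.
Codon 4: TCT Ser / AAC Asn — nonsynonymous.
Codon 5: GTC Val / AGT Ser — nonsynonymous.
Codon 6: GTT Val / CGC Arg — nonsynonymous.
Codon 7: AGT Ser / CAA Gln — nonsynonymous.
Codon 8: ATC Ile / ATC Ile — identical.
Codon 9: GAT Asp / GCA Ala — nonsynonymous.
Synonymous differences: 0.

0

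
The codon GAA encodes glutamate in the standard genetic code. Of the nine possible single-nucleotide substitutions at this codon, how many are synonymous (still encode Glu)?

1

Position 1: none → 0 synonymous.
Position 2: none → 0 synonymous.
Position 3: GAG → 1 synonymous.
Total: 0 + 0 + 1 = 1.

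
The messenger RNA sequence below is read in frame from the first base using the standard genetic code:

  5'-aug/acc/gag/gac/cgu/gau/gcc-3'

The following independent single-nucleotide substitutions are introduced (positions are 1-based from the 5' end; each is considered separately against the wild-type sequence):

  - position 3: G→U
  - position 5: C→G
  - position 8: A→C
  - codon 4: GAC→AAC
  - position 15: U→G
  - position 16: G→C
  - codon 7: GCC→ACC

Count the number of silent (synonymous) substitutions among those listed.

Codon 1: AUG (Met) → AUU (Ile) — missense.
Codon 2: ACC (Thr) → AGC (Ser) — missense.
Codon 3: GAG (Glu) → GCG (Ala) — missense.
Codon 4: GAC (Asp) → AAC (Asn) — missense.
Codon 5: CGU (Arg) → CGG (Arg) — synonymous.
Codon 6: GAU (Asp) → CAU (His) — missense.
Codon 7: GCC (Ala) → ACC (Thr) — missense.
Synonymous: 1 of 7.

1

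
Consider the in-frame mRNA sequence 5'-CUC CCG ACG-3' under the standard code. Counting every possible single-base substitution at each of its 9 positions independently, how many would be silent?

Codon 1 (CUC, Leu): 3 synonymous substitutions.
Codon 2 (CCG, Pro): 3 synonymous substitutions.
Codon 3 (ACG, Thr): 3 synonymous substitutions.
Total: 3 + 3 + 3 = 9.

9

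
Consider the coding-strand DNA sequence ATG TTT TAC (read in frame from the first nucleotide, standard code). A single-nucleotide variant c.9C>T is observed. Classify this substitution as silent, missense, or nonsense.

Position 9 falls in codon 3: TAC → Tyr.
After the substitution the codon is TAT → Tyr.
Both encode Tyr, so the change is synonymous.

silent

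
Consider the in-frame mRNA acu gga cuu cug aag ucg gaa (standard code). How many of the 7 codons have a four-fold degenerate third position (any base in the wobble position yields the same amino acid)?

Codon 1 ACU (Thr): third position 4-fold.
Codon 2 GGA (Gly): third position 4-fold.
Codon 3 CUU (Leu): third position 4-fold.
Codon 4 CUG (Leu): third position 4-fold.
Codon 5 AAG (Lys): third position 2-fold.
Codon 6 UCG (Ser): third position 4-fold.
Codon 7 GAA (Glu): third position 2-fold.
Four-fold degenerate third positions: 5.

5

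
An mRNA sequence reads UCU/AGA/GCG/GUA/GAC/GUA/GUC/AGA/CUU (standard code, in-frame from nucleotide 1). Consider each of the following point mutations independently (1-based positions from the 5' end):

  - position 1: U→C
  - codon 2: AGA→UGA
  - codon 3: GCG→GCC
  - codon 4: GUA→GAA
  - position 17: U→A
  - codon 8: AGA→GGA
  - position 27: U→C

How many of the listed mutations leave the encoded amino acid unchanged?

2

Codon 1: UCU (Ser) → CCU (Pro) — missense.
Codon 2: AGA (Arg) → UGA (Stop) — nonsense.
Codon 3: GCG (Ala) → GCC (Ala) — synonymous.
Codon 4: GUA (Val) → GAA (Glu) — missense.
Codon 6: GUA (Val) → GAA (Glu) — missense.
Codon 8: AGA (Arg) → GGA (Gly) — missense.
Codon 9: CUU (Leu) → CUC (Leu) — synonymous.
Synonymous: 2 of 7.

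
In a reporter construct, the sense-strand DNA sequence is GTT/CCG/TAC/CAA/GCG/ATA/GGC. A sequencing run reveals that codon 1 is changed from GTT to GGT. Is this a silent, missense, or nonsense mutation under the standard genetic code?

missense

Position 2 falls in codon 1: GTT → Val.
After the substitution the codon is GGT → Gly.
Val ≠ Gly, so this is a missense mutation.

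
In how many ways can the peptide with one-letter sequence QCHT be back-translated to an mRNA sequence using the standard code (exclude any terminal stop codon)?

Gln: 2 codons.
Cys: 2 codons.
His: 2 codons.
Thr: 4 codons.
2 × 2 × 2 × 4 = 32.

32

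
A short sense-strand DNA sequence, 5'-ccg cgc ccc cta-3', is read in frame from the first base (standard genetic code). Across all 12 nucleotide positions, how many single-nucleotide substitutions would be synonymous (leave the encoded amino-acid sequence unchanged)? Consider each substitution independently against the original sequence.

Codon 1 (CCG, Pro): 3 synonymous substitutions.
Codon 2 (CGC, Arg): 3 synonymous substitutions.
Codon 3 (CCC, Pro): 3 synonymous substitutions.
Codon 4 (CTA, Leu): 4 synonymous substitutions.
Total: 3 + 3 + 3 + 4 = 13.

13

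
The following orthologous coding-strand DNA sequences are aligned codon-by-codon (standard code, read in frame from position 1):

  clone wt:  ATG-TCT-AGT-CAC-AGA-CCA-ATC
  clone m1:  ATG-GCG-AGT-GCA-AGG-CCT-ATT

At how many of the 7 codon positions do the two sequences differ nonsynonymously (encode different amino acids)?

Codon 1: ATG Met / ATG Met — identical.
Codon 2: TCT Ser / GCG Ala — nonsynonymous.
Codon 3: AGT Ser / AGT Ser — identical.
Codon 4: CAC His / GCA Ala — nonsynonymous.
Codon 5: AGA Arg / AGG Arg — synonymous.
Codon 6: CCA Pro / CCT Pro — synonymous.
Codon 7: ATC Ile / ATT Ile — synonymous.
Nonsynonymous differences: 2.

2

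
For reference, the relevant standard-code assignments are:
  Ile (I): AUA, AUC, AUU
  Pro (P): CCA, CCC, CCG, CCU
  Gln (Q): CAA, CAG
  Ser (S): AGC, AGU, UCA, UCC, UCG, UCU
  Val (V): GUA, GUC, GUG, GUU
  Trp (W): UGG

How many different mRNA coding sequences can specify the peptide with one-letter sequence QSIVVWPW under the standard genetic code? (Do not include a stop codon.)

2304

Gln: 2 codons.
Ser: 6 codons.
Ile: 3 codons.
Val: 4 codons.
Val: 4 codons.
Trp: 1 codon.
Pro: 4 codons.
Trp: 1 codon.
2 × 6 × 3 × 4 × 4 × 1 × 4 × 1 = 2304.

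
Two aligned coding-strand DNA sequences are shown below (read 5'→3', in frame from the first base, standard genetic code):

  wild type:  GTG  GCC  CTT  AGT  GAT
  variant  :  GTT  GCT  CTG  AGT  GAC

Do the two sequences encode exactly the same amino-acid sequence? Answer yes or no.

Codon 1: GTG Val / GTT Val — synonymous.
Codon 2: GCC Ala / GCT Ala — synonymous.
Codon 3: CTT Leu / CTG Leu — synonymous.
Codon 4: AGT Ser / AGT Ser — identical.
Codon 5: GAT Asp / GAC Asp — synonymous.
Nonsynonymous differences: 0 → same protein.

yes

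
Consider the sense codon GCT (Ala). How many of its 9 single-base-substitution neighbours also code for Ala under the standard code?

Position 1: none → 0 synonymous.
Position 2: none → 0 synonymous.
Position 3: GCC, GCA, GCG → 3 synonymous.
Total: 0 + 0 + 3 = 3.

3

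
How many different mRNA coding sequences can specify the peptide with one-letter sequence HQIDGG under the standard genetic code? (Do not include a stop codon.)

384

His: 2 codons.
Gln: 2 codons.
Ile: 3 codons.
Asp: 2 codons.
Gly: 4 codons.
Gly: 4 codons.
2 × 2 × 3 × 2 × 4 × 4 = 384.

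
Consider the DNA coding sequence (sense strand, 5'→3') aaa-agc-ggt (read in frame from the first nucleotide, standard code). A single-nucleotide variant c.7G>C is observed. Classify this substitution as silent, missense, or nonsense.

missense

Position 7 falls in codon 3: GGT → Gly.
After the substitution the codon is CGT → Arg.
Gly ≠ Arg, so this is a missense mutation.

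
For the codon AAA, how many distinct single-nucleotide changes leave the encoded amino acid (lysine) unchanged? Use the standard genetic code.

Position 1: none → 0 synonymous.
Position 2: none → 0 synonymous.
Position 3: AAG → 1 synonymous.
Total: 0 + 0 + 1 = 1.

1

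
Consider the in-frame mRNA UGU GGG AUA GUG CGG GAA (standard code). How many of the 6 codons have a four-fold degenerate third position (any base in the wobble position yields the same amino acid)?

3

Codon 1 UGU (Cys): third position 2-fold.
Codon 2 GGG (Gly): third position 4-fold.
Codon 3 AUA (Ile): third position 3-fold.
Codon 4 GUG (Val): third position 4-fold.
Codon 5 CGG (Arg): third position 4-fold.
Codon 6 GAA (Glu): third position 2-fold.
Four-fold degenerate third positions: 3.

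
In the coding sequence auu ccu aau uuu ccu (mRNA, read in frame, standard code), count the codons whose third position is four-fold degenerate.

Codon 1 AUU (Ile): third position 3-fold.
Codon 2 CCU (Pro): third position 4-fold.
Codon 3 AAU (Asn): third position 2-fold.
Codon 4 UUU (Phe): third position 2-fold.
Codon 5 CCU (Pro): third position 4-fold.
Four-fold degenerate third positions: 2.

2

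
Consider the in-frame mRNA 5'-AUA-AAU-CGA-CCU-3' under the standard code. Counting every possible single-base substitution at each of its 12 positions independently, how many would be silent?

Codon 1 (AUA, Ile): 2 synonymous substitutions.
Codon 2 (AAU, Asn): 1 synonymous substitution.
Codon 3 (CGA, Arg): 4 synonymous substitutions.
Codon 4 (CCU, Pro): 3 synonymous substitutions.
Total: 2 + 1 + 4 + 3 = 10.

10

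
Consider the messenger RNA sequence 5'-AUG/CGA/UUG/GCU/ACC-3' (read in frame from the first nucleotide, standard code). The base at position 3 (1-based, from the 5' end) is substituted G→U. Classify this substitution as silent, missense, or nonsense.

missense

Position 3 falls in codon 1: AUG → Met.
After the substitution the codon is AUU → Ile.
Met ≠ Ile, so this is a missense mutation.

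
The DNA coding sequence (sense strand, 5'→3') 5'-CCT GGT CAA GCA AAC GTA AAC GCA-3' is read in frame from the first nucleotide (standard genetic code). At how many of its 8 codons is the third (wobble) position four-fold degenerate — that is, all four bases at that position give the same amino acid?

Codon 1 CCT (Pro): third position 4-fold.
Codon 2 GGT (Gly): third position 4-fold.
Codon 3 CAA (Gln): third position 2-fold.
Codon 4 GCA (Ala): third position 4-fold.
Codon 5 AAC (Asn): third position 2-fold.
Codon 6 GTA (Val): third position 4-fold.
Codon 7 AAC (Asn): third position 2-fold.
Codon 8 GCA (Ala): third position 4-fold.
Four-fold degenerate third positions: 5.

5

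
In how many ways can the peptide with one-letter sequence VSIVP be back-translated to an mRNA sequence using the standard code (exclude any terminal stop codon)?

Val: 4 codons.
Ser: 6 codons.
Ile: 3 codons.
Val: 4 codons.
Pro: 4 codons.
4 × 6 × 3 × 4 × 4 = 1152.

1152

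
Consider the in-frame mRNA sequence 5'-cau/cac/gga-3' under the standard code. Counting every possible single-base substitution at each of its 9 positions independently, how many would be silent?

Codon 1 (CAU, His): 1 synonymous substitution.
Codon 2 (CAC, His): 1 synonymous substitution.
Codon 3 (GGA, Gly): 3 synonymous substitutions.
Total: 1 + 1 + 3 = 5.

5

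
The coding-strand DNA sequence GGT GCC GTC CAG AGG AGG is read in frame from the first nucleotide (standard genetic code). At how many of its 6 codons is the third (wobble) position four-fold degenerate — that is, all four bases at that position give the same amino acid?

3

Codon 1 GGT (Gly): third position 4-fold.
Codon 2 GCC (Ala): third position 4-fold.
Codon 3 GTC (Val): third position 4-fold.
Codon 4 CAG (Gln): third position 2-fold.
Codon 5 AGG (Arg): third position 2-fold.
Codon 6 AGG (Arg): third position 2-fold.
Four-fold degenerate third positions: 3.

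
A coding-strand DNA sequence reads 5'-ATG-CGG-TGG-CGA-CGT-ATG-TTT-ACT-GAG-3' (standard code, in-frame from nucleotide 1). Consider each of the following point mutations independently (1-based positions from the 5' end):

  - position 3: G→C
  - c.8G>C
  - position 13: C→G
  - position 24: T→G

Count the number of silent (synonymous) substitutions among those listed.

Codon 1: ATG (Met) → ATC (Ile) — missense.
Codon 3: TGG (Trp) → TCG (Ser) — missense.
Codon 5: CGT (Arg) → GGT (Gly) — missense.
Codon 8: ACT (Thr) → ACG (Thr) — synonymous.
Synonymous: 1 of 4.

1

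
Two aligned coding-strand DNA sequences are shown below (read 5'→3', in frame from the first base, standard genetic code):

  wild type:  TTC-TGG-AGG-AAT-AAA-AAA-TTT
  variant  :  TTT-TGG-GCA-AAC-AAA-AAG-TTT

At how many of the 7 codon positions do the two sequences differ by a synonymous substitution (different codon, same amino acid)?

3

Codon 1: TTC Phe / TTT Phe — synonymous.
Codon 2: TGG Trp / TGG Trp — identical.
Codon 3: AGG Arg / GCA Ala — nonsynonymous.
Codon 4: AAT Asn / AAC Asn — synonymous.
Codon 5: AAA Lys / AAA Lys — identical.
Codon 6: AAA Lys / AAG Lys — synonymous.
Codon 7: TTT Phe / TTT Phe — identical.
Synonymous differences: 3.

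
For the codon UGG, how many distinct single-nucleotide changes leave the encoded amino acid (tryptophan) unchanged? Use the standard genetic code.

Position 1: none → 0 synonymous.
Position 2: none → 0 synonymous.
Position 3: none → 0 synonymous.
Total: 0 + 0 + 0 = 0.

0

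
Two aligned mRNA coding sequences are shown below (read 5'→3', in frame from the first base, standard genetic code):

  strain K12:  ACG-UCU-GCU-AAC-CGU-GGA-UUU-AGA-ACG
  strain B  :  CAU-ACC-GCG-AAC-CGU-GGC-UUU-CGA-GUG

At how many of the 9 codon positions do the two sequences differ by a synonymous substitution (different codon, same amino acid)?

3

Codon 1: ACG Thr / CAU His — nonsynonymous.
Codon 2: UCU Ser / ACC Thr — nonsynonymous.
Codon 3: GCU Ala / GCG Ala — synonymous.
Codon 4: AAC Asn / AAC Asn — identical.
Codon 5: CGU Arg / CGU Arg — identical.
Codon 6: GGA Gly / GGC Gly — synonymous.
Codon 7: UUU Phe / UUU Phe — identical.
Codon 8: AGA Arg / CGA Arg — synonymous.
Codon 9: ACG Thr / GUG Val — nonsynonymous.
Synonymous differences: 3.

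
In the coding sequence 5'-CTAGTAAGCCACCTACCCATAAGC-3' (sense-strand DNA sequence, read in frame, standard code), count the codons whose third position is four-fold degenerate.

4

Codon 1 CTA (Leu): third position 4-fold.
Codon 2 GTA (Val): third position 4-fold.
Codon 3 AGC (Ser): third position 2-fold.
Codon 4 CAC (His): third position 2-fold.
Codon 5 CTA (Leu): third position 4-fold.
Codon 6 CCC (Pro): third position 4-fold.
Codon 7 ATA (Ile): third position 3-fold.
Codon 8 AGC (Ser): third position 2-fold.
Four-fold degenerate third positions: 4.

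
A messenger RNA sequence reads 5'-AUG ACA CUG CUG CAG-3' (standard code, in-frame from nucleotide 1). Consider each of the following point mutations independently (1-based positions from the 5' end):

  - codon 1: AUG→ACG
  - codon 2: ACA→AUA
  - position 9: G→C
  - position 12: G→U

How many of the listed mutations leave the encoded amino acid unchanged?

Codon 1: AUG (Met) → ACG (Thr) — missense.
Codon 2: ACA (Thr) → AUA (Ile) — missense.
Codon 3: CUG (Leu) → CUC (Leu) — synonymous.
Codon 4: CUG (Leu) → CUU (Leu) — synonymous.
Synonymous: 2 of 4.

2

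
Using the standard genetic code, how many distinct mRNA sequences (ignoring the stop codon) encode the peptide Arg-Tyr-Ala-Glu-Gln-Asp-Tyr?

Arg: 6 codons.
Tyr: 2 codons.
Ala: 4 codons.
Glu: 2 codons.
Gln: 2 codons.
Asp: 2 codons.
Tyr: 2 codons.
6 × 2 × 4 × 2 × 2 × 2 × 2 = 768.

768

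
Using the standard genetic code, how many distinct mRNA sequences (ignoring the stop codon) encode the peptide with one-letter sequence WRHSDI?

432

Trp: 1 codon.
Arg: 6 codons.
His: 2 codons.
Ser: 6 codons.
Asp: 2 codons.
Ile: 3 codons.
1 × 6 × 2 × 6 × 2 × 3 = 432.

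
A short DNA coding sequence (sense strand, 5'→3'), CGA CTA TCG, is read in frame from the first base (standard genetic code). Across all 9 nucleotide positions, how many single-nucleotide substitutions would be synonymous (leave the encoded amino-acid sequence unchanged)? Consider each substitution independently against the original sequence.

11

Codon 1 (CGA, Arg): 4 synonymous substitutions.
Codon 2 (CTA, Leu): 4 synonymous substitutions.
Codon 3 (TCG, Ser): 3 synonymous substitutions.
Total: 4 + 4 + 3 = 11.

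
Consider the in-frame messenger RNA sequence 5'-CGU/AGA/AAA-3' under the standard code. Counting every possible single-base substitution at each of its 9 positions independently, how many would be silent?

Codon 1 (CGU, Arg): 3 synonymous substitutions.
Codon 2 (AGA, Arg): 2 synonymous substitutions.
Codon 3 (AAA, Lys): 1 synonymous substitution.
Total: 3 + 2 + 1 = 6.

6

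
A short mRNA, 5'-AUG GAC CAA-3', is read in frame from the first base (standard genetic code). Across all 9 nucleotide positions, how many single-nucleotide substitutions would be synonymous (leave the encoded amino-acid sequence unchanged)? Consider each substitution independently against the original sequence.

Codon 1 (AUG, Met): 0 synonymous substitutions.
Codon 2 (GAC, Asp): 1 synonymous substitution.
Codon 3 (CAA, Gln): 1 synonymous substitution.
Total: 0 + 1 + 1 = 2.

2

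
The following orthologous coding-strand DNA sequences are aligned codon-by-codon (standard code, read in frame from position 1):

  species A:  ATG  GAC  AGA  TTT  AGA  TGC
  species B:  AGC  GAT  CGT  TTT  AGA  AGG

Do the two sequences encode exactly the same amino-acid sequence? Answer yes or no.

no

Codon 1: ATG Met / AGC Ser — nonsynonymous.
Codon 2: GAC Asp / GAT Asp — synonymous.
Codon 3: AGA Arg / CGT Arg — synonymous.
Codon 4: TTT Phe / TTT Phe — identical.
Codon 5: AGA Arg / AGA Arg — identical.
Codon 6: TGC Cys / AGG Arg — nonsynonymous.
Nonsynonymous differences: 2 → different protein.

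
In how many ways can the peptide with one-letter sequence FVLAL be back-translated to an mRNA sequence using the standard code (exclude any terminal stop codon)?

1152

Phe: 2 codons.
Val: 4 codons.
Leu: 6 codons.
Ala: 4 codons.
Leu: 6 codons.
2 × 4 × 6 × 4 × 6 = 1152.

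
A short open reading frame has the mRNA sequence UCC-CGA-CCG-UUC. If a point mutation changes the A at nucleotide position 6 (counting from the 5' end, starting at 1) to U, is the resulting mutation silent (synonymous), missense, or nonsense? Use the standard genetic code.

Position 6 falls in codon 2: CGA → Arg.
After the substitution the codon is CGU → Arg.
Both encode Arg, so the change is synonymous.

silent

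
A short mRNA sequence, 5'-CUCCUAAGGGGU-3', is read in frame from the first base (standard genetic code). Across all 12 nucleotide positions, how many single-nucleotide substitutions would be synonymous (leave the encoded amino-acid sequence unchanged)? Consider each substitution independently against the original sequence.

12

Codon 1 (CUC, Leu): 3 synonymous substitutions.
Codon 2 (CUA, Leu): 4 synonymous substitutions.
Codon 3 (AGG, Arg): 2 synonymous substitutions.
Codon 4 (GGU, Gly): 3 synonymous substitutions.
Total: 3 + 4 + 2 + 3 = 12.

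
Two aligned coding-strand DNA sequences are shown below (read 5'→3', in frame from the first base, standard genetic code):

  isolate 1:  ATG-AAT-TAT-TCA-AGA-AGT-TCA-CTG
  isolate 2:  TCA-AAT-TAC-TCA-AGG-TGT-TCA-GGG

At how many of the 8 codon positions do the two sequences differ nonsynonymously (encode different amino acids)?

3

Codon 1: ATG Met / TCA Ser — nonsynonymous.
Codon 2: AAT Asn / AAT Asn — identical.
Codon 3: TAT Tyr / TAC Tyr — synonymous.
Codon 4: TCA Ser / TCA Ser — identical.
Codon 5: AGA Arg / AGG Arg — synonymous.
Codon 6: AGT Ser / TGT Cys — nonsynonymous.
Codon 7: TCA Ser / TCA Ser — identical.
Codon 8: CTG Leu / GGG Gly — nonsynonymous.
Nonsynonymous differences: 3.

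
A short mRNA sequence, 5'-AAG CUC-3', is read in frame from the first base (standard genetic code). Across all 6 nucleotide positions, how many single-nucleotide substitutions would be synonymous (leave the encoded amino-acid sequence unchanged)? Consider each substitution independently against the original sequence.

Codon 1 (AAG, Lys): 1 synonymous substitution.
Codon 2 (CUC, Leu): 3 synonymous substitutions.
Total: 1 + 3 = 4.

4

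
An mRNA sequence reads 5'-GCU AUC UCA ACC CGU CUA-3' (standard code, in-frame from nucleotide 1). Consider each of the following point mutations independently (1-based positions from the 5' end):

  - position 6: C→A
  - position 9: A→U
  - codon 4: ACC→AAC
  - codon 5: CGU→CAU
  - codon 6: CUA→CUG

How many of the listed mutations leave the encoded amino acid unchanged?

Codon 2: AUC (Ile) → AUA (Ile) — synonymous.
Codon 3: UCA (Ser) → UCU (Ser) — synonymous.
Codon 4: ACC (Thr) → AAC (Asn) — missense.
Codon 5: CGU (Arg) → CAU (His) — missense.
Codon 6: CUA (Leu) → CUG (Leu) — synonymous.
Synonymous: 3 of 5.

3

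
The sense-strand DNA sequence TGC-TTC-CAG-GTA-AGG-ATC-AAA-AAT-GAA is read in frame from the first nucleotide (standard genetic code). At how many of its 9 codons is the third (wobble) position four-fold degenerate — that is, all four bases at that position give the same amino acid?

1

Codon 1 TGC (Cys): third position 2-fold.
Codon 2 TTC (Phe): third position 2-fold.
Codon 3 CAG (Gln): third position 2-fold.
Codon 4 GTA (Val): third position 4-fold.
Codon 5 AGG (Arg): third position 2-fold.
Codon 6 ATC (Ile): third position 3-fold.
Codon 7 AAA (Lys): third position 2-fold.
Codon 8 AAT (Asn): third position 2-fold.
Codon 9 GAA (Glu): third position 2-fold.
Four-fold degenerate third positions: 1.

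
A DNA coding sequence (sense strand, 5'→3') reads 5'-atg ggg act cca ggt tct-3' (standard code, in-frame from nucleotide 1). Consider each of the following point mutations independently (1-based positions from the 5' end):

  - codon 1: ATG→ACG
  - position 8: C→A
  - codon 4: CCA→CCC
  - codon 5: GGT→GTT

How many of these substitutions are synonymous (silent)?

Codon 1: ATG (Met) → ACG (Thr) — missense.
Codon 3: ACT (Thr) → AAT (Asn) — missense.
Codon 4: CCA (Pro) → CCC (Pro) — synonymous.
Codon 5: GGT (Gly) → GTT (Val) — missense.
Synonymous: 1 of 4.

1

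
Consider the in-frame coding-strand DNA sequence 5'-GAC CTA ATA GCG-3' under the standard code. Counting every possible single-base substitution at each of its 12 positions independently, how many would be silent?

Codon 1 (GAC, Asp): 1 synonymous substitution.
Codon 2 (CTA, Leu): 4 synonymous substitutions.
Codon 3 (ATA, Ile): 2 synonymous substitutions.
Codon 4 (GCG, Ala): 3 synonymous substitutions.
Total: 1 + 4 + 2 + 3 = 10.

10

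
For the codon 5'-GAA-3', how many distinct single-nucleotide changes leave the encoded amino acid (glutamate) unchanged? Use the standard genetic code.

Position 1: none → 0 synonymous.
Position 2: none → 0 synonymous.
Position 3: GAG → 1 synonymous.
Total: 0 + 0 + 1 = 1.

1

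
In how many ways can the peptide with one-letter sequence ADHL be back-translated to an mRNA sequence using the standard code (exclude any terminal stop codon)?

Ala: 4 codons.
Asp: 2 codons.
His: 2 codons.
Leu: 6 codons.
4 × 2 × 2 × 6 = 96.

96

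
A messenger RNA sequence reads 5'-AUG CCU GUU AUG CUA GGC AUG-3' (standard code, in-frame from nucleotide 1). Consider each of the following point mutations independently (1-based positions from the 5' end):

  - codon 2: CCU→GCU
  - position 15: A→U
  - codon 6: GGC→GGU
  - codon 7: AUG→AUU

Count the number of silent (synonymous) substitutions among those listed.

2

Codon 2: CCU (Pro) → GCU (Ala) — missense.
Codon 5: CUA (Leu) → CUU (Leu) — synonymous.
Codon 6: GGC (Gly) → GGU (Gly) — synonymous.
Codon 7: AUG (Met) → AUU (Ile) — missense.
Synonymous: 2 of 4.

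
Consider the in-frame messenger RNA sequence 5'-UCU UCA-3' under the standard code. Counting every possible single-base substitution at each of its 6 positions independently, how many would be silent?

6

Codon 1 (UCU, Ser): 3 synonymous substitutions.
Codon 2 (UCA, Ser): 3 synonymous substitutions.
Total: 3 + 3 = 6.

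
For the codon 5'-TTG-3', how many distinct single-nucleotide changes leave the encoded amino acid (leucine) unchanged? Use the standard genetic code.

2

Position 1: CTG → 1 synonymous.
Position 2: none → 0 synonymous.
Position 3: TTA → 1 synonymous.
Total: 1 + 0 + 1 = 2.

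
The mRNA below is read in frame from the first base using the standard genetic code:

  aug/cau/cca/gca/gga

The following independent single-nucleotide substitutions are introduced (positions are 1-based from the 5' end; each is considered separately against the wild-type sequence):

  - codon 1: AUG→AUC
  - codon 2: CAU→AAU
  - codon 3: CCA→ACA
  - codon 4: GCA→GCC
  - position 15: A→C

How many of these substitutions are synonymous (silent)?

2

Codon 1: AUG (Met) → AUC (Ile) — missense.
Codon 2: CAU (His) → AAU (Asn) — missense.
Codon 3: CCA (Pro) → ACA (Thr) — missense.
Codon 4: GCA (Ala) → GCC (Ala) — synonymous.
Codon 5: GGA (Gly) → GGC (Gly) — synonymous.
Synonymous: 2 of 5.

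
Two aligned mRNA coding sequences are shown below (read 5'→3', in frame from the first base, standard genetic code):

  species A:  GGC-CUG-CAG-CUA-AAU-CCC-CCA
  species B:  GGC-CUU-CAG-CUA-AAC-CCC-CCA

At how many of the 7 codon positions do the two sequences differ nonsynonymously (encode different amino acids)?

0

Codon 1: GGC Gly / GGC Gly — identical.
Codon 2: CUG Leu / CUU Leu — synonymous.
Codon 3: CAG Gln / CAG Gln — identical.
Codon 4: CUA Leu / CUA Leu — identical.
Codon 5: AAU Asn / AAC Asn — synonymous.
Codon 6: CCC Pro / CCC Pro — identical.
Codon 7: CCA Pro / CCA Pro — identical.
Nonsynonymous differences: 0.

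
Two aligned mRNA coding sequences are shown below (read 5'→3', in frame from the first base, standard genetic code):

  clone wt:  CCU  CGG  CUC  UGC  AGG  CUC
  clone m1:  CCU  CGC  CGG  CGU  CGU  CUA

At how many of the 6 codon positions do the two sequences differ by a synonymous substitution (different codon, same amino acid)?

Codon 1: CCU Pro / CCU Pro — identical.
Codon 2: CGG Arg / CGC Arg — synonymous.
Codon 3: CUC Leu / CGG Arg — nonsynonymous.
Codon 4: UGC Cys / CGU Arg — nonsynonymous.
Codon 5: AGG Arg / CGU Arg — synonymous.
Codon 6: CUC Leu / CUA Leu — synonymous.
Synonymous differences: 3.

3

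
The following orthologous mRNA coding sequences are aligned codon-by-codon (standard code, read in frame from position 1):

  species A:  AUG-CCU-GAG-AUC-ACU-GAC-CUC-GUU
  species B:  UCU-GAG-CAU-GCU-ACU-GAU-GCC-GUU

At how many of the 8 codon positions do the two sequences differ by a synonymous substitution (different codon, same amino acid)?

Codon 1: AUG Met / UCU Ser — nonsynonymous.
Codon 2: CCU Pro / GAG Glu — nonsynonymous.
Codon 3: GAG Glu / CAU His — nonsynonymous.
Codon 4: AUC Ile / GCU Ala — nonsynonymous.
Codon 5: ACU Thr / ACU Thr — identical.
Codon 6: GAC Asp / GAU Asp — synonymous.
Codon 7: CUC Leu / GCC Ala — nonsynonymous.
Codon 8: GUU Val / GUU Val — identical.
Synonymous differences: 1.

1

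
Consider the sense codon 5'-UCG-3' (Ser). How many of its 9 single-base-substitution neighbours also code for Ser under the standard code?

Position 1: none → 0 synonymous.
Position 2: none → 0 synonymous.
Position 3: UCU, UCC, UCA → 3 synonymous.
Total: 0 + 0 + 3 = 3.

3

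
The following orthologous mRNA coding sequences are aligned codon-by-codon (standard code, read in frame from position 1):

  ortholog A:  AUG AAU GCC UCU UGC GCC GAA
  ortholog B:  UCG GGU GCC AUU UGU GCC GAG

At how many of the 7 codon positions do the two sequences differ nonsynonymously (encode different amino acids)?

3

Codon 1: AUG Met / UCG Ser — nonsynonymous.
Codon 2: AAU Asn / GGU Gly — nonsynonymous.
Codon 3: GCC Ala / GCC Ala — identical.
Codon 4: UCU Ser / AUU Ile — nonsynonymous.
Codon 5: UGC Cys / UGU Cys — synonymous.
Codon 6: GCC Ala / GCC Ala — identical.
Codon 7: GAA Glu / GAG Glu — synonymous.
Nonsynonymous differences: 3.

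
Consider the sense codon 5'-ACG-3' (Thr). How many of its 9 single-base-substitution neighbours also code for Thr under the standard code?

3

Position 1: none → 0 synonymous.
Position 2: none → 0 synonymous.
Position 3: ACU, ACC, ACA → 3 synonymous.
Total: 0 + 0 + 3 = 3.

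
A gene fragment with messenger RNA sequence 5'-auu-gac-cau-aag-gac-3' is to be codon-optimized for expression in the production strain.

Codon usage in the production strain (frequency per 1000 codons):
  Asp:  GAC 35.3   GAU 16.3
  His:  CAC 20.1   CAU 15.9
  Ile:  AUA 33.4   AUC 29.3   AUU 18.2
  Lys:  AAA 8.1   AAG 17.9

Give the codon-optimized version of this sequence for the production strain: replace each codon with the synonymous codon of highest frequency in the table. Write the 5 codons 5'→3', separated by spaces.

Codon 1 (Ile): best is AUA at 33.4.
Codon 2 (Asp): best is GAC at 35.3.
Codon 3 (His): best is CAC at 20.1.
Codon 4 (Lys): best is AAG at 17.9.
Codon 5 (Asp): best is GAC at 35.3.

AUA GAC CAC AAG GAC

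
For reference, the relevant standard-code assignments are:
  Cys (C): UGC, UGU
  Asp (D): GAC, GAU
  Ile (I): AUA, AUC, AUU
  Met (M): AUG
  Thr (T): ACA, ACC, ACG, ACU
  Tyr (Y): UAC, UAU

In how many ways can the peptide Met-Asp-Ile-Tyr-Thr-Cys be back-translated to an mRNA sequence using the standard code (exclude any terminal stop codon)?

Met: 1 codon.
Asp: 2 codons.
Ile: 3 codons.
Tyr: 2 codons.
Thr: 4 codons.
Cys: 2 codons.
1 × 2 × 3 × 2 × 4 × 2 = 96.

96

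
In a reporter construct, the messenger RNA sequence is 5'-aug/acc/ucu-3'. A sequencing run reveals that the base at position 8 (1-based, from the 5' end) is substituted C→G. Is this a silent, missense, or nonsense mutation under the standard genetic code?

Position 8 falls in codon 3: UCU → Ser.
After the substitution the codon is UGU → Cys.
Ser ≠ Cys, so this is a missense mutation.

missense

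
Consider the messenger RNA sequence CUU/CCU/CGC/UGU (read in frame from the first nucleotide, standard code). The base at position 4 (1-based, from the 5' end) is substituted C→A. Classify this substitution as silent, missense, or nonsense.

missense

Position 4 falls in codon 2: CCU → Pro.
After the substitution the codon is ACU → Thr.
Pro ≠ Thr, so this is a missense mutation.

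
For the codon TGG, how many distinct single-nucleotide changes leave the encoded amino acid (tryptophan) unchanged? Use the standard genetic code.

0

Position 1: none → 0 synonymous.
Position 2: none → 0 synonymous.
Position 3: none → 0 synonymous.
Total: 0 + 0 + 0 = 0.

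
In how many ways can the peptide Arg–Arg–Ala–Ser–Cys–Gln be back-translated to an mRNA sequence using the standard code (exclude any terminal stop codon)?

Arg: 6 codons.
Arg: 6 codons.
Ala: 4 codons.
Ser: 6 codons.
Cys: 2 codons.
Gln: 2 codons.
6 × 6 × 4 × 6 × 2 × 2 = 3456.

3456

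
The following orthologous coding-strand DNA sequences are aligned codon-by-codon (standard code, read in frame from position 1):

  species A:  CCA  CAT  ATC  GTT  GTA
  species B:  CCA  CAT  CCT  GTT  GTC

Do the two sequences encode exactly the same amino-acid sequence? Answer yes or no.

no

Codon 1: CCA Pro / CCA Pro — identical.
Codon 2: CAT His / CAT His — identical.
Codon 3: ATC Ile / CCT Pro — nonsynonymous.
Codon 4: GTT Val / GTT Val — identical.
Codon 5: GTA Val / GTC Val — synonymous.
Nonsynonymous differences: 1 → different protein.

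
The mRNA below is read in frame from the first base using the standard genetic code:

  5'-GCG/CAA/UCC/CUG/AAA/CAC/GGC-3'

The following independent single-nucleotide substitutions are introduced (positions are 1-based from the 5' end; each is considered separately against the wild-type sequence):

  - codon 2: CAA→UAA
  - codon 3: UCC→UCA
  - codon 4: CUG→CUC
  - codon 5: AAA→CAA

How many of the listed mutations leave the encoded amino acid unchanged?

2

Codon 2: CAA (Gln) → UAA (Stop) — nonsense.
Codon 3: UCC (Ser) → UCA (Ser) — synonymous.
Codon 4: CUG (Leu) → CUC (Leu) — synonymous.
Codon 5: AAA (Lys) → CAA (Gln) — missense.
Synonymous: 2 of 4.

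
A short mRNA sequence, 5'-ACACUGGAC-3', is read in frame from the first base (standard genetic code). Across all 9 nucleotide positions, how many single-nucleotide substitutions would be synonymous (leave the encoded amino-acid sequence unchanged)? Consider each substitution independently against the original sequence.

Codon 1 (ACA, Thr): 3 synonymous substitutions.
Codon 2 (CUG, Leu): 4 synonymous substitutions.
Codon 3 (GAC, Asp): 1 synonymous substitution.
Total: 3 + 4 + 1 = 8.

8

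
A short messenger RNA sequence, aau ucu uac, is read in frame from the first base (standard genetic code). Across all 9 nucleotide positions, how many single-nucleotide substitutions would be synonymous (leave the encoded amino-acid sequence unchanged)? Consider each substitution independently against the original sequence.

Codon 1 (AAU, Asn): 1 synonymous substitution.
Codon 2 (UCU, Ser): 3 synonymous substitutions.
Codon 3 (UAC, Tyr): 1 synonymous substitution.
Total: 1 + 3 + 1 = 5.

5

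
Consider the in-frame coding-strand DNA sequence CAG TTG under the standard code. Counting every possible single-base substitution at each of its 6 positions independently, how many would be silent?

3

Codon 1 (CAG, Gln): 1 synonymous substitution.
Codon 2 (TTG, Leu): 2 synonymous substitutions.
Total: 1 + 2 = 3.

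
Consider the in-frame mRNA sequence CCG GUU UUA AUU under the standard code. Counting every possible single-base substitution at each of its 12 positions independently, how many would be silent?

Codon 1 (CCG, Pro): 3 synonymous substitutions.
Codon 2 (GUU, Val): 3 synonymous substitutions.
Codon 3 (UUA, Leu): 2 synonymous substitutions.
Codon 4 (AUU, Ile): 2 synonymous substitutions.
Total: 3 + 3 + 2 + 2 = 10.

10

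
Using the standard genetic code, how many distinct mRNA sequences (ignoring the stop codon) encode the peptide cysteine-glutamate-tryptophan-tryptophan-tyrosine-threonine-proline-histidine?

256

Cys: 2 codons.
Glu: 2 codons.
Trp: 1 codon.
Trp: 1 codon.
Tyr: 2 codons.
Thr: 4 codons.
Pro: 4 codons.
His: 2 codons.
2 × 2 × 1 × 1 × 2 × 4 × 4 × 2 = 256.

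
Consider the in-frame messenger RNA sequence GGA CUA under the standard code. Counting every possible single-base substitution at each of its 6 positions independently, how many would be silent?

7

Codon 1 (GGA, Gly): 3 synonymous substitutions.
Codon 2 (CUA, Leu): 4 synonymous substitutions.
Total: 3 + 4 = 7.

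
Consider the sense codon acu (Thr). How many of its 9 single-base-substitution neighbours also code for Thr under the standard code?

3

Position 1: none → 0 synonymous.
Position 2: none → 0 synonymous.
Position 3: ACC, ACA, ACG → 3 synonymous.
Total: 0 + 0 + 3 = 3.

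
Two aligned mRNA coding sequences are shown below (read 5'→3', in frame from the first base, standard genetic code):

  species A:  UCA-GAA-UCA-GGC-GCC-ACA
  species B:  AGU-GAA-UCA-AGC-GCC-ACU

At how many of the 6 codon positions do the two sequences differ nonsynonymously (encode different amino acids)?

Codon 1: UCA Ser / AGU Ser — synonymous.
Codon 2: GAA Glu / GAA Glu — identical.
Codon 3: UCA Ser / UCA Ser — identical.
Codon 4: GGC Gly / AGC Ser — nonsynonymous.
Codon 5: GCC Ala / GCC Ala — identical.
Codon 6: ACA Thr / ACU Thr — synonymous.
Nonsynonymous differences: 1.

1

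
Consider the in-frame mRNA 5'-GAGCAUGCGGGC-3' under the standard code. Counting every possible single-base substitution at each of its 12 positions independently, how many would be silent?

8

Codon 1 (GAG, Glu): 1 synonymous substitution.
Codon 2 (CAU, His): 1 synonymous substitution.
Codon 3 (GCG, Ala): 3 synonymous substitutions.
Codon 4 (GGC, Gly): 3 synonymous substitutions.
Total: 1 + 1 + 3 + 3 = 8.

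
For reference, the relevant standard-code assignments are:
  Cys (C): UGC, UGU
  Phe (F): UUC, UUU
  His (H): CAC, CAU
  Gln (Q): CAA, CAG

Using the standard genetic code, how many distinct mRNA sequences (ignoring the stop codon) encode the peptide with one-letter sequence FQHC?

Phe: 2 codons.
Gln: 2 codons.
His: 2 codons.
Cys: 2 codons.
2 × 2 × 2 × 2 = 16.

16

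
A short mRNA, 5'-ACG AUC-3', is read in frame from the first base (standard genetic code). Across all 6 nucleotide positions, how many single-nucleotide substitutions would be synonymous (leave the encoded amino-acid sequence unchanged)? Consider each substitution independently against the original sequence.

5

Codon 1 (ACG, Thr): 3 synonymous substitutions.
Codon 2 (AUC, Ile): 2 synonymous substitutions.
Total: 3 + 2 = 5.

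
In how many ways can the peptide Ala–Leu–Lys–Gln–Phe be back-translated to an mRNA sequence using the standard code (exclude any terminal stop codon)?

Ala: 4 codons.
Leu: 6 codons.
Lys: 2 codons.
Gln: 2 codons.
Phe: 2 codons.
4 × 6 × 2 × 2 × 2 = 192.

192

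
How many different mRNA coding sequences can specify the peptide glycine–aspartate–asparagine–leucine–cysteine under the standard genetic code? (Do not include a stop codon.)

192

Gly: 4 codons.
Asp: 2 codons.
Asn: 2 codons.
Leu: 6 codons.
Cys: 2 codons.
4 × 2 × 2 × 6 × 2 = 192.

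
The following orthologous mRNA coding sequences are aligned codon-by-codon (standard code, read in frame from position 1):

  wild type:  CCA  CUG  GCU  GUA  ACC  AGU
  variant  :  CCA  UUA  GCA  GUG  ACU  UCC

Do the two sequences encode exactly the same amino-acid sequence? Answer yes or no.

Codon 1: CCA Pro / CCA Pro — identical.
Codon 2: CUG Leu / UUA Leu — synonymous.
Codon 3: GCU Ala / GCA Ala — synonymous.
Codon 4: GUA Val / GUG Val — synonymous.
Codon 5: ACC Thr / ACU Thr — synonymous.
Codon 6: AGU Ser / UCC Ser — synonymous.
Nonsynonymous differences: 0 → same protein.

yes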